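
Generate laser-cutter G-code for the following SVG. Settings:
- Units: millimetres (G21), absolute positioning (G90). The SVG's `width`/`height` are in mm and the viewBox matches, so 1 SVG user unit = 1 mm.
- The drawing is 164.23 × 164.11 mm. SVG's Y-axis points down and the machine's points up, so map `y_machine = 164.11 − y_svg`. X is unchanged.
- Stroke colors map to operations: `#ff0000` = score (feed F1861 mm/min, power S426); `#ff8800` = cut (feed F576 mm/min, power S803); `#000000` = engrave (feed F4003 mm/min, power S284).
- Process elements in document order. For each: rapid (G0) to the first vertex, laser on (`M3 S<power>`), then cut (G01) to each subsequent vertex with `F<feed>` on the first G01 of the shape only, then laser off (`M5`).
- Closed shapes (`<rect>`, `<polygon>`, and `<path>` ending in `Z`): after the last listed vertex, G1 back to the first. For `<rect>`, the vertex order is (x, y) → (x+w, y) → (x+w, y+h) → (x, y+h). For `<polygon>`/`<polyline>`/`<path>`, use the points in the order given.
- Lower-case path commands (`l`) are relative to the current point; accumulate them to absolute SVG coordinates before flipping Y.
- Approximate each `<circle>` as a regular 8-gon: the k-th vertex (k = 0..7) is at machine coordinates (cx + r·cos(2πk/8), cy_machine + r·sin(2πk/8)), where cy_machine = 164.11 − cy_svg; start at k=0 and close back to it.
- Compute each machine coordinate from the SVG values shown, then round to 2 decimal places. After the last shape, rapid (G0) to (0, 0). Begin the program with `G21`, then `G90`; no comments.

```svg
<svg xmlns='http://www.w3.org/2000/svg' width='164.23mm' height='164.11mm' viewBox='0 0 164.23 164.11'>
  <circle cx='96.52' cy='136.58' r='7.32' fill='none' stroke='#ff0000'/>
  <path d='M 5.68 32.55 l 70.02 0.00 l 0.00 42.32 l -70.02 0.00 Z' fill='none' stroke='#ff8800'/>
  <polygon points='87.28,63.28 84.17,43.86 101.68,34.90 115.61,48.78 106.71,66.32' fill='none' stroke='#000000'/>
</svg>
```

G21
G90
G0 X103.84 Y27.53
M3 S426
G01 X101.70 Y32.71 F1861
G01 X96.52 Y34.85
G01 X91.34 Y32.71
G01 X89.20 Y27.53
G01 X91.34 Y22.35
G01 X96.52 Y20.21
G01 X101.70 Y22.35
G01 X103.84 Y27.53
M5
G0 X5.68 Y131.56
M3 S803
G01 X75.70 Y131.56 F576
G01 X75.70 Y89.24
G01 X5.68 Y89.24
G01 X5.68 Y131.56
M5
G0 X87.28 Y100.83
M3 S284
G01 X84.17 Y120.25 F4003
G01 X101.68 Y129.21
G01 X115.61 Y115.33
G01 X106.71 Y97.79
G01 X87.28 Y100.83
M5
G0 X0.00 Y0.00

1 u = 1 mm; y_m = 164.11 − y.

[1] `<circle>` circle, #ff0000→score S426 F1861: (103.84,27.53) → (101.70,32.71) → (96.52,34.85) → (91.34,32.71) → (89.20,27.53) → (91.34,22.35) → (96.52,20.21) → (101.70,22.35) → (103.84,27.53) (closed)

[2] `<path>` rectangle, #ff8800→cut S803 F576: (5.68,131.56) → (75.70,131.56) → (75.70,89.24) → (5.68,89.24) → (5.68,131.56) (closed)

[3] `<polygon>` regular polygon, #000000→engrave S284 F4003: (87.28,100.83) → (84.17,120.25) → (101.68,129.21) → (115.61,115.33) → (106.71,97.79) → (87.28,100.83) (closed)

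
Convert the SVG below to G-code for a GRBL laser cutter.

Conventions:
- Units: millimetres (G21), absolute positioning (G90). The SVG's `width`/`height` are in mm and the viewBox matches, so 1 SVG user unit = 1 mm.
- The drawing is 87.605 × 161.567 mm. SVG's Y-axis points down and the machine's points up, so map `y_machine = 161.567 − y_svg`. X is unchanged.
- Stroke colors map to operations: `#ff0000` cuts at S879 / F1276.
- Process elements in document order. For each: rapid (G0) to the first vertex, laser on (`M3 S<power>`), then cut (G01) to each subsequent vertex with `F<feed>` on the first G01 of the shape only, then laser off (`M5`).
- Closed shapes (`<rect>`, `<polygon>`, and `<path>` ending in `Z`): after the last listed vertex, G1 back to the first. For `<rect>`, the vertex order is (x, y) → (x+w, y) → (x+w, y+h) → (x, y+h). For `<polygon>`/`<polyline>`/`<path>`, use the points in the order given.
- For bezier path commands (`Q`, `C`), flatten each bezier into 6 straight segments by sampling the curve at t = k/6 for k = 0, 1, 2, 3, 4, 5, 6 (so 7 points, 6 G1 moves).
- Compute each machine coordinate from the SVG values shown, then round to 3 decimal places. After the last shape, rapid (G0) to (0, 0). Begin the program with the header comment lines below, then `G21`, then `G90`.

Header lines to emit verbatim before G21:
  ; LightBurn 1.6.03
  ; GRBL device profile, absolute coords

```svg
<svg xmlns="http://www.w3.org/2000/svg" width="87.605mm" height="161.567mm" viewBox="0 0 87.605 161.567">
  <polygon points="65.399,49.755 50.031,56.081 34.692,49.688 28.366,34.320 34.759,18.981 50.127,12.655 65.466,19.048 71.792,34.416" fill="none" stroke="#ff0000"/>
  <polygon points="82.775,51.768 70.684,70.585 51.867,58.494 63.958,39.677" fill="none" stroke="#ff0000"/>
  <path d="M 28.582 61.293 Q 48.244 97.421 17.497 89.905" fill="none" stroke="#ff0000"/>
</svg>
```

viewBox `0 0 87.605 161.567` with mm width/height → 1 unit = 1 mm. Flip: y_m = 161.567 − y_svg.

**Shape 1** — `<polygon>` regular polygon, stroke `#ff0000` → cut (S879, F1276). Machine vertices: (65.399,111.812) → (50.031,105.486) → (34.692,111.879) → (28.366,127.247) → (34.759,142.586) → (50.127,148.912) → (65.466,142.519) → (71.792,127.151) → (65.399,111.812). Closed: final G1 returns to the first vertex.

**Shape 2** — `<polygon>` regular polygon, stroke `#ff0000` → cut (S879, F1276). Machine vertices: (82.775,109.799) → (70.684,90.982) → (51.867,103.073) → (63.958,121.890) → (82.775,109.799). Closed: final G1 returns to the first vertex.

**Shape 3** — `<path>` quadratic bezier, stroke `#ff0000` → cut (S879, F1276). Control points (SVG): P0=(28.582,61.293), P1=(48.244,97.421), P2=(17.497,89.905); sampled at t=k/6. Machine vertices: (28.582,100.274) → (33.736,89.444) → (36.089,81.038) → (35.642,75.057) → (32.394,71.501) → (26.346,70.369) → (17.497,71.662). Open path.

; LightBurn 1.6.03
; GRBL device profile, absolute coords
G21
G90
G0 X65.399 Y111.812
M3 S879
G01 X50.031 Y105.486 F1276
G01 X34.692 Y111.879
G01 X28.366 Y127.247
G01 X34.759 Y142.586
G01 X50.127 Y148.912
G01 X65.466 Y142.519
G01 X71.792 Y127.151
G01 X65.399 Y111.812
M5
G0 X82.775 Y109.799
M3 S879
G01 X70.684 Y90.982 F1276
G01 X51.867 Y103.073
G01 X63.958 Y121.890
G01 X82.775 Y109.799
M5
G0 X28.582 Y100.274
M3 S879
G01 X33.736 Y89.444 F1276
G01 X36.089 Y81.038
G01 X35.642 Y75.057
G01 X32.394 Y71.501
G01 X26.346 Y70.369
G01 X17.497 Y71.662
M5
G0 X0.000 Y0.000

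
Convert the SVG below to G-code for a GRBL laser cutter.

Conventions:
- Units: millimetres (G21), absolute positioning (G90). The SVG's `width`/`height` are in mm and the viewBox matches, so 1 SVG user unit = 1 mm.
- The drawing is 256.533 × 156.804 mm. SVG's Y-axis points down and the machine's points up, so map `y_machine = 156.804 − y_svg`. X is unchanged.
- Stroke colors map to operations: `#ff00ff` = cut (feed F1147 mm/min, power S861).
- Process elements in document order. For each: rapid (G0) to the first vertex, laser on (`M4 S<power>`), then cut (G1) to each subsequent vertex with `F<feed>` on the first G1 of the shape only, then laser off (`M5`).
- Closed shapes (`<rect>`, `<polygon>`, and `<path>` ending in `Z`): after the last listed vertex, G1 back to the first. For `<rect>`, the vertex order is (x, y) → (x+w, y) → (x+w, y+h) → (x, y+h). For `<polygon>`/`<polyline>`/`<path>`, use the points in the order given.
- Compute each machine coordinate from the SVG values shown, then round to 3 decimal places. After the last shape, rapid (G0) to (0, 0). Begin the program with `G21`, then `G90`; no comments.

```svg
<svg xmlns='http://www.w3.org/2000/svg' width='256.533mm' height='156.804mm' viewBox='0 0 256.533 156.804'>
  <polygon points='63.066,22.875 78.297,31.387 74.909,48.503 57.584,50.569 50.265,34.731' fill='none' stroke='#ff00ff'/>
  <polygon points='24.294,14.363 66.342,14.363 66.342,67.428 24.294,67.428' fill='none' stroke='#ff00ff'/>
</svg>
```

G21
G90
G0 X63.066 Y133.929
M4 S861
G1 X78.297 Y125.417 F1147
G1 X74.909 Y108.301
G1 X57.584 Y106.235
G1 X50.265 Y122.073
G1 X63.066 Y133.929
M5
G0 X24.294 Y142.441
M4 S861
G1 X66.342 Y142.441 F1147
G1 X66.342 Y89.376
G1 X24.294 Y89.376
G1 X24.294 Y142.441
M5
G0 X0.000 Y0.000

1 u = 1 mm; y_m = 156.804 − y.

[1] `<polygon>` regular polygon, #ff00ff→cut S861 F1147: (63.066,133.929) → (78.297,125.417) → (74.909,108.301) → (57.584,106.235) → (50.265,122.073) → (63.066,133.929) (closed)

[2] `<polygon>` rectangle, #ff00ff→cut S861 F1147: (24.294,142.441) → (66.342,142.441) → (66.342,89.376) → (24.294,89.376) → (24.294,142.441) (closed)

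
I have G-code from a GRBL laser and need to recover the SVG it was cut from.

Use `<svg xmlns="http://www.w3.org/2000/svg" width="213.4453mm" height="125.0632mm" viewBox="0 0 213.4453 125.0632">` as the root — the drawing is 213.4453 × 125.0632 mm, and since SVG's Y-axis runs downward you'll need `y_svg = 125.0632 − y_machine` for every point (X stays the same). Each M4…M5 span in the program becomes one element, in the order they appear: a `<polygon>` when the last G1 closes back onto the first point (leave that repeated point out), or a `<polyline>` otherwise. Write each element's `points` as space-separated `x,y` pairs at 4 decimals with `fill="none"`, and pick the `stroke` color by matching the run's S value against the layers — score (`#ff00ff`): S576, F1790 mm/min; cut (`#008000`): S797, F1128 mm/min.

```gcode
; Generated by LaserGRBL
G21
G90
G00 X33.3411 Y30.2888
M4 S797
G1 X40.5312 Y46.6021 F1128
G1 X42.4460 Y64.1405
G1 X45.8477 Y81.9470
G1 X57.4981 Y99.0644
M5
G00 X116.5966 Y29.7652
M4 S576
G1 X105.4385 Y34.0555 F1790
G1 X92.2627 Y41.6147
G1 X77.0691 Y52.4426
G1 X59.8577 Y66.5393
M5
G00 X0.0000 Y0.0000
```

y_svg = 125.0632 − y_m.

[1] S797→`#008000` (cut); open run; points: 33.3411,94.7744 40.5312,78.4611 42.4460,60.9227 45.8477,43.1162 57.4981,25.9988

[2] S576→`#ff00ff` (score); open run; points: 116.5966,95.2980 105.4385,91.0077 92.2627,83.4485 77.0691,72.6206 59.8577,58.5239

<svg xmlns="http://www.w3.org/2000/svg" width="213.4453mm" height="125.0632mm" viewBox="0 0 213.4453 125.0632">
  <polyline points="33.3411,94.7744 40.5312,78.4611 42.4460,60.9227 45.8477,43.1162 57.4981,25.9988" fill="none" stroke="#008000"/>
  <polyline points="116.5966,95.2980 105.4385,91.0077 92.2627,83.4485 77.0691,72.6206 59.8577,58.5239" fill="none" stroke="#ff00ff"/>
</svg>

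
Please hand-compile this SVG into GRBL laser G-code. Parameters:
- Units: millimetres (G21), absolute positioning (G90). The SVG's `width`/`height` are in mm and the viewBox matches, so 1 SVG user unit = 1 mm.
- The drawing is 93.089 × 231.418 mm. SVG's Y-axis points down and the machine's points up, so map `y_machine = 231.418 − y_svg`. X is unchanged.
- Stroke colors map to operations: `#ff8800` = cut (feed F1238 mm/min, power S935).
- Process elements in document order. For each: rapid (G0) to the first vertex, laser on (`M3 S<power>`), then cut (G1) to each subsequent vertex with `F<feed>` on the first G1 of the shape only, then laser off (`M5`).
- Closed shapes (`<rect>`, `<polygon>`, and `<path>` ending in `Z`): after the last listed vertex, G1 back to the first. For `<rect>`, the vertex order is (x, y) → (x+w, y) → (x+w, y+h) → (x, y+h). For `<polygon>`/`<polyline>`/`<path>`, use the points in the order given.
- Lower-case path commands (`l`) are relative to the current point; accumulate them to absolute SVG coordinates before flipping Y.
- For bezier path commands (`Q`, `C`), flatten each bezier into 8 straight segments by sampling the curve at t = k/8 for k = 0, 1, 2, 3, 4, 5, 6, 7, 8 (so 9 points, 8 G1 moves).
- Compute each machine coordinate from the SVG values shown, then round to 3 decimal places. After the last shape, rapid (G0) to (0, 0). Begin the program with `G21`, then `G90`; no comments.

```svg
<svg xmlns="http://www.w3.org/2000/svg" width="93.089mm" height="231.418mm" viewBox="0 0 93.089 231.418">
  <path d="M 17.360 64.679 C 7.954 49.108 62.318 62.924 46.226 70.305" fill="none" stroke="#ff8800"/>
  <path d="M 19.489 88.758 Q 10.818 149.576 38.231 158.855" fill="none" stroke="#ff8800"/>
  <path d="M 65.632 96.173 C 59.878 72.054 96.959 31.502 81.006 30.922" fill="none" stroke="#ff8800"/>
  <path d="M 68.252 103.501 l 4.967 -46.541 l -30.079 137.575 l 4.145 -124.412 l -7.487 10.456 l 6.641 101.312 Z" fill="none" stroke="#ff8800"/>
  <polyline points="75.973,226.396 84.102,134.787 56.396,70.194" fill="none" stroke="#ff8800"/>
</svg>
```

G21
G90
G0 X17.360 Y166.739
M3 S935
G1 X16.560 Y171.271 F1238
G1 X20.165 Y173.467
G1 X26.603 Y173.748
G1 X34.300 Y172.533
G1 X41.684 Y170.242
G1 X47.182 Y167.296
G1 X49.220 Y164.113
G1 X46.226 Y161.113
M5
G0 X19.489 Y142.660
M3 S935
G1 X17.885 Y128.261 F1238
G1 X17.409 Y115.472
G1 X18.060 Y104.294
G1 X19.839 Y94.727
G1 X22.746 Y86.770
G1 X26.780 Y80.424
G1 X31.942 Y75.688
G1 X38.231 Y72.563
M5
G0 X65.632 Y135.245
M3 S935
G1 X65.295 Y144.950 F1238
G1 X67.850 Y155.534
G1 X72.174 Y166.337
G1 X77.144 Y176.698
G1 X81.635 Y185.955
G1 X84.525 Y193.448
G1 X84.690 Y198.515
G1 X81.006 Y200.496
M5
G0 X68.252 Y127.917
M3 S935
G1 X73.219 Y174.458 F1238
G1 X43.140 Y36.883
G1 X47.285 Y161.295
G1 X39.798 Y150.839
G1 X46.439 Y49.527
G1 X68.252 Y127.917
M5
G0 X75.973 Y5.022
M3 S935
G1 X84.102 Y96.631 F1238
G1 X56.396 Y161.224
M5
G0 X0.000 Y0.000

Since the viewBox matches the mm dimensions, user units are millimetres directly. The only transform is the Y-flip y_m = 231.418 − y_svg.

Shape 1 is a cubic bezier drawn with `<path>`. Its stroke #ff8800 means cut at S935, F1238. After flipping Y the toolpath is (17.360,166.739) → (16.560,171.271) → (20.165,173.467) → (26.603,173.748) → (34.300,172.533) → (41.684,170.242) → (47.182,167.296) → (49.220,164.113) → (46.226,161.113).

Shape 2 is a quadratic bezier drawn with `<path>`. Its stroke #ff8800 means cut at S935, F1238. After flipping Y the toolpath is (19.489,142.660) → (17.885,128.261) → (17.409,115.472) → (18.060,104.294) → (19.839,94.727) → (22.746,86.770) → (26.780,80.424) → (31.942,75.688) → (38.231,72.563).

Shape 3 is a cubic bezier drawn with `<path>`. Its stroke #ff8800 means cut at S935, F1238. After flipping Y the toolpath is (65.632,135.245) → (65.295,144.950) → (67.850,155.534) → (72.174,166.337) → (77.144,176.698) → (81.635,185.955) → (84.525,193.448) → (84.690,198.515) → (81.006,200.496).

Shape 4 is a closed polygon drawn with `<path>`. Its stroke #ff8800 means cut at S935, F1238. After flipping Y the toolpath is (68.252,127.917) → (73.219,174.458) → (43.140,36.883) → (47.285,161.295) → (39.798,150.839) → (46.439,49.527) → (68.252,127.917), returning to the start.

Shape 5 is a open polyline drawn with `<polyline>`. Its stroke #ff8800 means cut at S935, F1238. After flipping Y the toolpath is (75.973,5.022) → (84.102,96.631) → (56.396,161.224).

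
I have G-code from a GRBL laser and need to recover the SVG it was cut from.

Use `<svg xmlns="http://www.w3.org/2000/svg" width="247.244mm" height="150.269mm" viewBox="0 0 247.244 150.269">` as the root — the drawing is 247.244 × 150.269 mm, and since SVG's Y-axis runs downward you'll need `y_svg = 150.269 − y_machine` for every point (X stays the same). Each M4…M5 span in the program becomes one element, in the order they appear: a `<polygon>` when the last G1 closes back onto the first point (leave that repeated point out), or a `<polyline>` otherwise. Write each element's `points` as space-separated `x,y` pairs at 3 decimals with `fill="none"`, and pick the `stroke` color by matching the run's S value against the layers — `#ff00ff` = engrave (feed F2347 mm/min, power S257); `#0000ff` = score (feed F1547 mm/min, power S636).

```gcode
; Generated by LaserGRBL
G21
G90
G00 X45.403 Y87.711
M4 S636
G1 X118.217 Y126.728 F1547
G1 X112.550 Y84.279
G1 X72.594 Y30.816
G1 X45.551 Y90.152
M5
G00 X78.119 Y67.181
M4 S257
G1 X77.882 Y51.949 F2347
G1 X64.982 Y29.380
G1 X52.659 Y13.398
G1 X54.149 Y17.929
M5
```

Machine Y-up, SVG Y-down with viewBox height 150.269, so y_svg = 150.269 − y_machine; X carries over.

Run 1: the run's S636 means `#0000ff` (score). The run is open, so emit a `<polyline>` with points (Y-flipped): 45.403,62.558 118.217,23.541 112.550,65.990 72.594,119.453 45.551,60.117.

Run 2: S257 ⇒ engrave layer `#ff00ff`. The run is open, so emit a `<polyline>` with points (Y-flipped): 78.119,83.088 77.882,98.320 64.982,120.889 52.659,136.871 54.149,132.340.

<svg xmlns="http://www.w3.org/2000/svg" width="247.244mm" height="150.269mm" viewBox="0 0 247.244 150.269">
  <polyline points="45.403,62.558 118.217,23.541 112.550,65.990 72.594,119.453 45.551,60.117" fill="none" stroke="#0000ff"/>
  <polyline points="78.119,83.088 77.882,98.320 64.982,120.889 52.659,136.871 54.149,132.340" fill="none" stroke="#ff00ff"/>
</svg>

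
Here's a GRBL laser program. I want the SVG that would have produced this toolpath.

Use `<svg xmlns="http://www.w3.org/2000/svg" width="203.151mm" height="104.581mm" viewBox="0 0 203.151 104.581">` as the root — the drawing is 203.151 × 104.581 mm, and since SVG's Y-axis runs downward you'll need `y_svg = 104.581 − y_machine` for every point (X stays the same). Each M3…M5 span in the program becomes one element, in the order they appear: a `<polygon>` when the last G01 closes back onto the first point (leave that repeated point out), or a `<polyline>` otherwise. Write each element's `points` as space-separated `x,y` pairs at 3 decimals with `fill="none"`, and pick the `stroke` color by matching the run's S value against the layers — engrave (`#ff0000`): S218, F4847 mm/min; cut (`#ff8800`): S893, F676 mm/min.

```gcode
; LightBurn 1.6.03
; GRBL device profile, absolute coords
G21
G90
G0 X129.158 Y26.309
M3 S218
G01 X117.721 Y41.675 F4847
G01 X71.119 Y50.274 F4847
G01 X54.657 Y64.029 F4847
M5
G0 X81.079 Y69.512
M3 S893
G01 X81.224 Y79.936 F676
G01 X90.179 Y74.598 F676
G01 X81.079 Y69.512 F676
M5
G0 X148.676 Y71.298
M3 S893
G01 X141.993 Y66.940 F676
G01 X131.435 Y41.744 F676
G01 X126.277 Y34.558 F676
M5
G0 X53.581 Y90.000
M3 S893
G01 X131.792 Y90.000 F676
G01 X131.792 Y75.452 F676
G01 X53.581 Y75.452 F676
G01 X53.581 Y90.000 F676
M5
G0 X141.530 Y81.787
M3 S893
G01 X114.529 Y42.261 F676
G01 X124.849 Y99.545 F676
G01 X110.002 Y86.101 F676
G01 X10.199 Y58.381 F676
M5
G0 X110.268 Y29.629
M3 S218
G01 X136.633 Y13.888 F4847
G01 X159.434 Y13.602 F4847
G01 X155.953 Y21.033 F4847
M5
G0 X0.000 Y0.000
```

<svg xmlns="http://www.w3.org/2000/svg" width="203.151mm" height="104.581mm" viewBox="0 0 203.151 104.581">
  <polyline points="129.158,78.272 117.721,62.906 71.119,54.307 54.657,40.552" fill="none" stroke="#ff0000"/>
  <polygon points="81.079,35.069 81.224,24.645 90.179,29.983" fill="none" stroke="#ff8800"/>
  <polyline points="148.676,33.283 141.993,37.641 131.435,62.837 126.277,70.023" fill="none" stroke="#ff8800"/>
  <polygon points="53.581,14.581 131.792,14.581 131.792,29.129 53.581,29.129" fill="none" stroke="#ff8800"/>
  <polyline points="141.530,22.794 114.529,62.320 124.849,5.036 110.002,18.480 10.199,46.200" fill="none" stroke="#ff8800"/>
  <polyline points="110.268,74.952 136.633,90.693 159.434,90.979 155.953,83.548" fill="none" stroke="#ff0000"/>
</svg>

Each laser-on run becomes one SVG element. Flip Y back into SVG space with y_svg = 104.581 − y_machine.

Run 1: power S218 maps to stroke `#ff0000` (engrave). The run is open, so emit a `<polyline>` with points (Y-flipped): 129.158,78.272 117.721,62.906 71.119,54.307 54.657,40.552.

Run 2: S893 ⇒ cut layer `#ff8800`. The run returns to its start, so emit a `<polygon>` with points (Y-flipped): 81.079,35.069 81.224,24.645 90.179,29.983.

Run 3: the run's S893 means `#ff8800` (cut). The run is open, so emit a `<polyline>` with points (Y-flipped): 148.676,33.283 141.993,37.641 131.435,62.837 126.277,70.023.

Run 4: the run's S893 means `#ff8800` (cut). The run returns to its start, so emit a `<polygon>` with points (Y-flipped): 53.581,14.581 131.792,14.581 131.792,29.129 53.581,29.129.

Run 5: S893 ⇒ cut layer `#ff8800`. The run is open, so emit a `<polyline>` with points (Y-flipped): 141.530,22.794 114.529,62.320 124.849,5.036 110.002,18.480 10.199,46.200.

Run 6: the run's S218 means `#ff0000` (engrave). The run is open, so emit a `<polyline>` with points (Y-flipped): 110.268,74.952 136.633,90.693 159.434,90.979 155.953,83.548.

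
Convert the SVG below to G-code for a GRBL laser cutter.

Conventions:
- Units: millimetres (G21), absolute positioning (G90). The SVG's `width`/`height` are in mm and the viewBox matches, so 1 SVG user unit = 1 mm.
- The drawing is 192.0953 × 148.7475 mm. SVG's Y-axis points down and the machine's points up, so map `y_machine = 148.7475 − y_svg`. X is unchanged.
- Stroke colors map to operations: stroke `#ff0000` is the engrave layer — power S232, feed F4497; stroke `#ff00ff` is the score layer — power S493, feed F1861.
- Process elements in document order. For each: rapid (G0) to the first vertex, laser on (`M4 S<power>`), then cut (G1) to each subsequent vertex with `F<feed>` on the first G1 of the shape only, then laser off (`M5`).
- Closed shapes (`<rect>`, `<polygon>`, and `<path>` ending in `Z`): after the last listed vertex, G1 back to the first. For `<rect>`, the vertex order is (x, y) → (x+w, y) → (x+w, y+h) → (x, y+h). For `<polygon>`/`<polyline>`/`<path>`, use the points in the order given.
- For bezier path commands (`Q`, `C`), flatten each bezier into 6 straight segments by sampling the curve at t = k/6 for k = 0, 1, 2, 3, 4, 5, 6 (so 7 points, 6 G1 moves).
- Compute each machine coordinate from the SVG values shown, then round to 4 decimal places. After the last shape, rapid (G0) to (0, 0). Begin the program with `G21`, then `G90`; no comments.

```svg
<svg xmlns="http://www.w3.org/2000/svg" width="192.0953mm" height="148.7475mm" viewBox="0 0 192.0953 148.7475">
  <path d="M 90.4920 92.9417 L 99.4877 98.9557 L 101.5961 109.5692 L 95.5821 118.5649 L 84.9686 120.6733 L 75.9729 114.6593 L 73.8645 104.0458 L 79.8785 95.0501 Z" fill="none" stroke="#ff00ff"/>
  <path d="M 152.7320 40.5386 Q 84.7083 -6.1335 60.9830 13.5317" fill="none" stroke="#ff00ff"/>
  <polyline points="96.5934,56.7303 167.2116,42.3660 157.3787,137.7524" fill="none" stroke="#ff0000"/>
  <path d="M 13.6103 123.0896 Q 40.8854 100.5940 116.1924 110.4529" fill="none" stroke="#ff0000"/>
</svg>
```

G21
G90
G0 X90.4920 Y55.8058
M4 S493
G1 X99.4877 Y49.7918 F1861
G1 X101.5961 Y39.1783
G1 X95.5821 Y30.1826
G1 X84.9686 Y28.0742
G1 X75.9729 Y34.0882
G1 X73.8645 Y44.7017
G1 X79.8785 Y53.6974
G1 X90.4920 Y55.8058
M5
G0 X152.7320 Y108.2089
M4 S493
G1 X131.2879 Y121.9236 F1861
G1 X112.3049 Y131.9528
G1 X95.7829 Y138.2967
G1 X81.7219 Y140.9551
G1 X70.1219 Y139.9282
G1 X60.9830 Y135.2158
M5
G0 X96.5934 Y92.0172
M4 S232
G1 X167.2116 Y106.3815 F4497
G1 X157.3787 Y10.9951
M5
G0 X13.6103 Y25.6579
M4 S232
G1 X24.0362 Y32.2577 F4497
G1 X37.1306 Y37.0600
G1 X52.8934 Y40.0649
G1 X71.3246 Y41.2723
G1 X92.4243 Y40.6822
G1 X116.1924 Y38.2946
M5
G0 X0.0000 Y0.0000

Since the viewBox matches the mm dimensions, user units are millimetres directly. The only transform is the Y-flip y_m = 148.7475 − y_svg.

Shape 1 is a regular polygon drawn with `<path>`. Its stroke #ff00ff means score at S493, F1861. After flipping Y the toolpath is (90.4920,55.8058) → (99.4877,49.7918) → (101.5961,39.1783) → (95.5821,30.1826) → (84.9686,28.0742) → (75.9729,34.0882) → (73.8645,44.7017) → (79.8785,53.6974) → (90.4920,55.8058), returning to the start.

Shape 2 is a quadratic bezier drawn with `<path>`. Its stroke #ff00ff means score at S493, F1861. After flipping Y the toolpath is (152.7320,108.2089) → (131.2879,121.9236) → (112.3049,131.9528) → (95.7829,138.2967) → (81.7219,140.9551) → (70.1219,139.9282) → (60.9830,135.2158).

Shape 3 is a open polyline drawn with `<polyline>`. Its stroke #ff0000 means engrave at S232, F4497. After flipping Y the toolpath is (96.5934,92.0172) → (167.2116,106.3815) → (157.3787,10.9951).

Shape 4 is a quadratic bezier drawn with `<path>`. Its stroke #ff0000 means engrave at S232, F4497. After flipping Y the toolpath is (13.6103,25.6579) → (24.0362,32.2577) → (37.1306,37.0600) → (52.8934,40.0649) → (71.3246,41.2723) → (92.4243,40.6822) → (116.1924,38.2946).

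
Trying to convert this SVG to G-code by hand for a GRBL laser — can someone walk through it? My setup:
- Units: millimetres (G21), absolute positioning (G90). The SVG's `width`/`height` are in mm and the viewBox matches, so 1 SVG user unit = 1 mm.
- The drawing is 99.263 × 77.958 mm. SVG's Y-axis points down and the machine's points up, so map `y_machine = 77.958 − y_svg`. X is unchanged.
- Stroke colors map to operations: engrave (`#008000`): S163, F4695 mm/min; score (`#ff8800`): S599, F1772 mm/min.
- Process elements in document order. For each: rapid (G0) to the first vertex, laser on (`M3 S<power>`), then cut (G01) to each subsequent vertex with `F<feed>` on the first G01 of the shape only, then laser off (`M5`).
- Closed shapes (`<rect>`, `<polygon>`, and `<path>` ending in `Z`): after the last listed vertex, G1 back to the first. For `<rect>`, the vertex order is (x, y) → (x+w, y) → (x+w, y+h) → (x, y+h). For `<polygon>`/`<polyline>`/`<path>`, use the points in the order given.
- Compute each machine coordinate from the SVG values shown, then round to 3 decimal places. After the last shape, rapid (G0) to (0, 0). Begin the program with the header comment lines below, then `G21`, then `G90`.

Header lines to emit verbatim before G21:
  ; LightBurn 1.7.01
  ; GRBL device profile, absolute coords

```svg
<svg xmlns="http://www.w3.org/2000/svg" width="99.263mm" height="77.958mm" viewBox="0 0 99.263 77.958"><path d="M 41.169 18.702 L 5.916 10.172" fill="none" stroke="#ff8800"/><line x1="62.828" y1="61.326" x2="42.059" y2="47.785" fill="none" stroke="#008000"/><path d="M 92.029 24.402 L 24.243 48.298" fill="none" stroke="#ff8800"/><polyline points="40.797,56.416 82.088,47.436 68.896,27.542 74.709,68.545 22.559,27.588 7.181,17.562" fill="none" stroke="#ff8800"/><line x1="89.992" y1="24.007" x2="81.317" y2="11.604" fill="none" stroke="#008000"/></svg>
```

1 u = 1 mm; y_m = 77.958 − y.

[1] `<path>` line segment, #ff8800→score S599 F1772: (41.169,59.256) → (5.916,67.786)

[2] `<line>` line segment, #008000→engrave S163 F4695: (62.828,16.632) → (42.059,30.173)

[3] `<path>` line segment, #ff8800→score S599 F1772: (92.029,53.556) → (24.243,29.660)

[4] `<polyline>` open polyline, #ff8800→score S599 F1772: (40.797,21.542) → (82.088,30.522) → (68.896,50.416) → (74.709,9.413) → (22.559,50.370) → (7.181,60.396)

[5] `<line>` line segment, #008000→engrave S163 F4695: (89.992,53.951) → (81.317,66.354)

; LightBurn 1.7.01
; GRBL device profile, absolute coords
G21
G90
G0 X41.169 Y59.256
M3 S599
G01 X5.916 Y67.786 F1772
M5
G0 X62.828 Y16.632
M3 S163
G01 X42.059 Y30.173 F4695
M5
G0 X92.029 Y53.556
M3 S599
G01 X24.243 Y29.660 F1772
M5
G0 X40.797 Y21.542
M3 S599
G01 X82.088 Y30.522 F1772
G01 X68.896 Y50.416
G01 X74.709 Y9.413
G01 X22.559 Y50.370
G01 X7.181 Y60.396
M5
G0 X89.992 Y53.951
M3 S163
G01 X81.317 Y66.354 F4695
M5
G0 X0.000 Y0.000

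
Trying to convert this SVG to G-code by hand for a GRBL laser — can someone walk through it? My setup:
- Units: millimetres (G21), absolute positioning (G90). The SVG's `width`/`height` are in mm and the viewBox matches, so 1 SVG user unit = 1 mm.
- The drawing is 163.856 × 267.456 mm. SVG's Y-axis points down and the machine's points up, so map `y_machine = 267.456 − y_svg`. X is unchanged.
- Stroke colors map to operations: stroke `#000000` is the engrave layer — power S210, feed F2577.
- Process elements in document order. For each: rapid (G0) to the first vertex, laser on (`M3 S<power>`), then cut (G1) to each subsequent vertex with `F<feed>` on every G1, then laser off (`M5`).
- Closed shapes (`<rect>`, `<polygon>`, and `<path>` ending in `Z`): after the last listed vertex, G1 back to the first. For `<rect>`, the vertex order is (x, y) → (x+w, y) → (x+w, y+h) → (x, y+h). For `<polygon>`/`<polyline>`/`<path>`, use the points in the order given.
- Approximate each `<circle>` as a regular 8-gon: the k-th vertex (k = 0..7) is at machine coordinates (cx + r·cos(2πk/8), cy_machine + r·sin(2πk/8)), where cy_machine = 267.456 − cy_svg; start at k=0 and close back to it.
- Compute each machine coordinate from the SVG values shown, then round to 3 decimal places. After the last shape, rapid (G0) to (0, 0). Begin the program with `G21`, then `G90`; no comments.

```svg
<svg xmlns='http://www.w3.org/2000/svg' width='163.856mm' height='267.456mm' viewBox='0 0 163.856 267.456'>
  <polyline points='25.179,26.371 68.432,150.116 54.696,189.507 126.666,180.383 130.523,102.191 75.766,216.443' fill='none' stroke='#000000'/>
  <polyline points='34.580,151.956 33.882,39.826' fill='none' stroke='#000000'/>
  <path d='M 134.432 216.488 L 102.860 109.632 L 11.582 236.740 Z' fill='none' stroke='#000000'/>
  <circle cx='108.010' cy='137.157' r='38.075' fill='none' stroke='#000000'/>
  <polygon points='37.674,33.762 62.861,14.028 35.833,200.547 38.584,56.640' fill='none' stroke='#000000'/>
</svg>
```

G21
G90
G0 X25.179 Y241.085
M3 S210
G1 X68.432 Y117.340 F2577
G1 X54.696 Y77.949 F2577
G1 X126.666 Y87.073 F2577
G1 X130.523 Y165.265 F2577
G1 X75.766 Y51.013 F2577
M5
G0 X34.580 Y115.500
M3 S210
G1 X33.882 Y227.630 F2577
M5
G0 X134.432 Y50.968
M3 S210
G1 X102.860 Y157.824 F2577
G1 X11.582 Y30.716 F2577
G1 X134.432 Y50.968 F2577
M5
G0 X146.085 Y130.299
M3 S210
G1 X134.933 Y157.222 F2577
G1 X108.010 Y168.374 F2577
G1 X81.087 Y157.222 F2577
G1 X69.935 Y130.299 F2577
G1 X81.087 Y103.376 F2577
G1 X108.010 Y92.224 F2577
G1 X134.933 Y103.376 F2577
G1 X146.085 Y130.299 F2577
M5
G0 X37.674 Y233.694
M3 S210
G1 X62.861 Y253.428 F2577
G1 X35.833 Y66.909 F2577
G1 X38.584 Y210.816 F2577
G1 X37.674 Y233.694 F2577
M5
G0 X0.000 Y0.000

1 u = 1 mm; y_m = 267.456 − y.

[1] `<polyline>` open polyline, #000000→engrave S210 F2577: (25.179,241.085) → (68.432,117.340) → (54.696,77.949) → (126.666,87.073) → (130.523,165.265) → (75.766,51.013)

[2] `<polyline>` line segment, #000000→engrave S210 F2577: (34.580,115.500) → (33.882,227.630)

[3] `<path>` closed polygon, #000000→engrave S210 F2577: (134.432,50.968) → (102.860,157.824) → (11.582,30.716) → (134.432,50.968) (closed)

[4] `<circle>` circle, #000000→engrave S210 F2577: (146.085,130.299) → (134.933,157.222) → (108.010,168.374) → (81.087,157.222) → (69.935,130.299) → (81.087,103.376) → (108.010,92.224) → (134.933,103.376) → (146.085,130.299) (closed)

[5] `<polygon>` closed polygon, #000000→engrave S210 F2577: (37.674,233.694) → (62.861,253.428) → (35.833,66.909) → (38.584,210.816) → (37.674,233.694) (closed)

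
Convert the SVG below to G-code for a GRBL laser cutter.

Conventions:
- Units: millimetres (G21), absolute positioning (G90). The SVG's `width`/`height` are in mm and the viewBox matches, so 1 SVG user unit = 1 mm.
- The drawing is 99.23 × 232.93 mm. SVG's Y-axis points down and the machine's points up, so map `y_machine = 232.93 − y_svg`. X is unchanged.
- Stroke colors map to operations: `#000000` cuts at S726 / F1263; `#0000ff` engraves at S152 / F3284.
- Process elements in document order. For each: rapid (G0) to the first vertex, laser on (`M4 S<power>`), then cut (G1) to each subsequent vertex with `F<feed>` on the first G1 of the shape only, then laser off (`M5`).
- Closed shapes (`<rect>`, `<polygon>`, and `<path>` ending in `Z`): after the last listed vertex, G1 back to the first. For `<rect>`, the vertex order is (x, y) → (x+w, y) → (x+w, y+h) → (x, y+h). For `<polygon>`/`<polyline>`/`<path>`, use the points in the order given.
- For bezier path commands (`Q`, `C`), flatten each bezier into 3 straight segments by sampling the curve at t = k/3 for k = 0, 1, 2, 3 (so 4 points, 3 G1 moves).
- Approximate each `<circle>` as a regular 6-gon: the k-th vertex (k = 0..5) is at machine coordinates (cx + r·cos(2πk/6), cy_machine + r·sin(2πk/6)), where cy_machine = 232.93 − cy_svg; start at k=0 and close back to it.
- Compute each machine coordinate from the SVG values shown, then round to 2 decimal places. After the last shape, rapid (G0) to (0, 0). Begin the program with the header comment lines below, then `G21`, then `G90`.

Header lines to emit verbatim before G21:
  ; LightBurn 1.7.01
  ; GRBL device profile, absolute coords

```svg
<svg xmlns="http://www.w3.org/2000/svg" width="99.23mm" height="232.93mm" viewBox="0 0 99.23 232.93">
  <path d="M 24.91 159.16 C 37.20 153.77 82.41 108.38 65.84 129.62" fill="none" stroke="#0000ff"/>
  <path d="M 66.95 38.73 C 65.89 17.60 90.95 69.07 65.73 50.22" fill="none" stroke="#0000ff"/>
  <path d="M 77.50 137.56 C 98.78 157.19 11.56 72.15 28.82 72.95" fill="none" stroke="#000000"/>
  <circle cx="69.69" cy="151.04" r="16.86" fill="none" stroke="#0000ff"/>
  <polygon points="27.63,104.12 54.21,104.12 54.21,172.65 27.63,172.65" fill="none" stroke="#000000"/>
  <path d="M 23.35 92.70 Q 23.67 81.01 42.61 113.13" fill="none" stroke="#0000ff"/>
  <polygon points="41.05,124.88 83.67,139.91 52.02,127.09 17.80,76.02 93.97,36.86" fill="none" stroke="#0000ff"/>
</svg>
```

Since the viewBox matches the mm dimensions, user units are millimetres directly. The only transform is the Y-flip y_m = 232.93 − y_svg.

Shape 1 is a cubic bezier drawn with `<path>`. Its stroke #0000ff means engrave at S152, F3284. After flipping Y the toolpath is (24.91,73.77) → (44.67,88.54) → (65.32,106.29) → (65.84,103.31).

Shape 2 is a cubic bezier drawn with `<path>`. Its stroke #0000ff means engrave at S152, F3284. After flipping Y the toolpath is (66.95,194.20) → (71.77,196.42) → (77.02,182.01) → (65.73,182.71).

Shape 3 is a cubic bezier drawn with `<path>`. Its stroke #000000 means cut at S726, F1263. After flipping Y the toolpath is (77.50,95.37) → (70.50,103.57) → (38.50,139.22) → (28.82,159.98).

Shape 4 is a circle drawn with `<circle>`. Its stroke #0000ff means engrave at S152, F3284. After flipping Y the toolpath is (86.55,81.89) → (78.12,96.49) → (61.26,96.49) → (52.83,81.89) → (61.26,67.29) → (78.12,67.29) → (86.55,81.89), returning to the start.

Shape 5 is a rectangle drawn with `<polygon>`. Its stroke #000000 means cut at S726, F1263. After flipping Y the toolpath is (27.63,128.81) → (54.21,128.81) → (54.21,60.28) → (27.63,60.28) → (27.63,128.81), returning to the start.

Shape 6 is a quadratic bezier drawn with `<path>`. Its stroke #0000ff means engrave at S152, F3284. After flipping Y the toolpath is (23.35,140.23) → (25.63,143.16) → (32.05,136.35) → (42.61,119.80).

Shape 7 is a closed polygon drawn with `<polygon>`. Its stroke #0000ff means engrave at S152, F3284. After flipping Y the toolpath is (41.05,108.05) → (83.67,93.02) → (52.02,105.84) → (17.80,156.91) → (93.97,196.07) → (41.05,108.05), returning to the start.

; LightBurn 1.7.01
; GRBL device profile, absolute coords
G21
G90
G0 X24.91 Y73.77
M4 S152
G1 X44.67 Y88.54 F3284
G1 X65.32 Y106.29
G1 X65.84 Y103.31
M5
G0 X66.95 Y194.20
M4 S152
G1 X71.77 Y196.42 F3284
G1 X77.02 Y182.01
G1 X65.73 Y182.71
M5
G0 X77.50 Y95.37
M4 S726
G1 X70.50 Y103.57 F1263
G1 X38.50 Y139.22
G1 X28.82 Y159.98
M5
G0 X86.55 Y81.89
M4 S152
G1 X78.12 Y96.49 F3284
G1 X61.26 Y96.49
G1 X52.83 Y81.89
G1 X61.26 Y67.29
G1 X78.12 Y67.29
G1 X86.55 Y81.89
M5
G0 X27.63 Y128.81
M4 S726
G1 X54.21 Y128.81 F1263
G1 X54.21 Y60.28
G1 X27.63 Y60.28
G1 X27.63 Y128.81
M5
G0 X23.35 Y140.23
M4 S152
G1 X25.63 Y143.16 F3284
G1 X32.05 Y136.35
G1 X42.61 Y119.80
M5
G0 X41.05 Y108.05
M4 S152
G1 X83.67 Y93.02 F3284
G1 X52.02 Y105.84
G1 X17.80 Y156.91
G1 X93.97 Y196.07
G1 X41.05 Y108.05
M5
G0 X0.00 Y0.00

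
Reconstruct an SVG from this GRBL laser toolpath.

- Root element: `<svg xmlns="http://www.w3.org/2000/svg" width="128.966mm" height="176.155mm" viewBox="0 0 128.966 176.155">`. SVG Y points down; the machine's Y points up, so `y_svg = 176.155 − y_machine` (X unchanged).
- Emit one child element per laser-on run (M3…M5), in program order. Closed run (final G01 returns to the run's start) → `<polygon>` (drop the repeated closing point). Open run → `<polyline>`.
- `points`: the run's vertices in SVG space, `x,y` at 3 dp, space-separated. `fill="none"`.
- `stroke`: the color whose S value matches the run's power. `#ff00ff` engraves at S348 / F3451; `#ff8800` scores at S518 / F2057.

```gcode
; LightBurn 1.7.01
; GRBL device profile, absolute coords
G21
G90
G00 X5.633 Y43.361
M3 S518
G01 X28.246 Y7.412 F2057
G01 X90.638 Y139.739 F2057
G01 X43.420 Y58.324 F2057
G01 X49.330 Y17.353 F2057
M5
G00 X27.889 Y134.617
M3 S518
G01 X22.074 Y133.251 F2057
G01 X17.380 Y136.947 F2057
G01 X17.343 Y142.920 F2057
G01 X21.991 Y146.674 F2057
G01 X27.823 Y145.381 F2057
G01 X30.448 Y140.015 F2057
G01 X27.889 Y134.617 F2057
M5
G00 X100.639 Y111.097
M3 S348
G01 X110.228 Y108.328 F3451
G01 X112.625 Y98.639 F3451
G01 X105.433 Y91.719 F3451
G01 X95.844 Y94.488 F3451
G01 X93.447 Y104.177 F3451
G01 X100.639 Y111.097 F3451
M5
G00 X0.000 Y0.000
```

<svg xmlns="http://www.w3.org/2000/svg" width="128.966mm" height="176.155mm" viewBox="0 0 128.966 176.155">
  <polyline points="5.633,132.794 28.246,168.743 90.638,36.416 43.420,117.831 49.330,158.802" fill="none" stroke="#ff8800"/>
  <polygon points="27.889,41.538 22.074,42.904 17.380,39.208 17.343,33.235 21.991,29.481 27.823,30.774 30.448,36.140" fill="none" stroke="#ff8800"/>
  <polygon points="100.639,65.058 110.228,67.827 112.625,77.516 105.433,84.436 95.844,81.667 93.447,71.978" fill="none" stroke="#ff00ff"/>
</svg>

Machine Y-up, SVG Y-down with viewBox height 176.155, so y_svg = 176.155 − y_machine; X carries over.

Run 1: the run's S518 means `#ff8800` (score). The run is open, so emit a `<polyline>` with points (Y-flipped): 5.633,132.794 28.246,168.743 90.638,36.416 43.420,117.831 49.330,158.802.

Run 2: power S518 maps to stroke `#ff8800` (score). The run returns to its start, so emit a `<polygon>` with points (Y-flipped): 27.889,41.538 22.074,42.904 17.380,39.208 17.343,33.235 21.991,29.481 27.823,30.774 30.448,36.140.

Run 3: power S348 maps to stroke `#ff00ff` (engrave). The run returns to its start, so emit a `<polygon>` with points (Y-flipped): 100.639,65.058 110.228,67.827 112.625,77.516 105.433,84.436 95.844,81.667 93.447,71.978.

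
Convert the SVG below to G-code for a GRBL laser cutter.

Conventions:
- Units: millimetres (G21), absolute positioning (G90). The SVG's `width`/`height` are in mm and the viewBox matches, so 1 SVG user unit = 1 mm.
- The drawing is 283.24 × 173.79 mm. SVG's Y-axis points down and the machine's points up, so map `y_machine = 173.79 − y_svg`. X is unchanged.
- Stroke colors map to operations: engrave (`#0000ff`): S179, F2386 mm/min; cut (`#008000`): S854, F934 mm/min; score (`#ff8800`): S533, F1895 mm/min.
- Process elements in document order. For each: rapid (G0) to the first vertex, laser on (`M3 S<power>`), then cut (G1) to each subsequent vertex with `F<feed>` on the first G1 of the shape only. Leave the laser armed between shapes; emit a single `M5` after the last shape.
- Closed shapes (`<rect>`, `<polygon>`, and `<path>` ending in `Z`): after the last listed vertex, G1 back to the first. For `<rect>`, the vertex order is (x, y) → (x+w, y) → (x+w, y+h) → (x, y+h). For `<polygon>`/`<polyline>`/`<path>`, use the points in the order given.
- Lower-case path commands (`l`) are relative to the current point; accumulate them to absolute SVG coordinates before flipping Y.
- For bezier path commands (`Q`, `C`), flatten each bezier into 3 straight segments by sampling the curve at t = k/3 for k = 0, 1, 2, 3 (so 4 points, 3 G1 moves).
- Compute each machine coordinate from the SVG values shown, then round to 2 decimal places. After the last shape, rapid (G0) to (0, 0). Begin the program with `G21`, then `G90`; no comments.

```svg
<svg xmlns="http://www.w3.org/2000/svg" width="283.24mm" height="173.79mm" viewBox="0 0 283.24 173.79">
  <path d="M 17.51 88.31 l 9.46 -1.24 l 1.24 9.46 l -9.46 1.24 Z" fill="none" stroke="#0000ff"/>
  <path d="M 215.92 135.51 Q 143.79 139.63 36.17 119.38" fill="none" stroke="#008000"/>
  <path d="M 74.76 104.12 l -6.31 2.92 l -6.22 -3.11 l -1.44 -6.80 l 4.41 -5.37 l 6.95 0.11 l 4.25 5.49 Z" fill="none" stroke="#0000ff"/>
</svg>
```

1 u = 1 mm; y_m = 173.79 − y.

[1] `<path>` regular polygon, #0000ff→engrave S179 F2386: (17.51,85.48) → (26.97,86.72) → (28.21,77.26) → (18.75,76.02) → (17.51,85.48) (closed)

[2] `<path>` quadratic bezier, #008000→cut S854 F934: (215.92,38.28) → (163.89,38.24) → (103.97,43.62) → (36.17,54.41)

[3] `<path>` regular polygon, #0000ff→engrave S179 F2386: (74.76,69.67) → (68.45,66.75) → (62.23,69.86) → (60.79,76.66) → (65.20,82.03) → (72.15,81.92) → (76.40,76.43) → (74.76,69.67) (closed)

G21
G90
G0 X17.51 Y85.48
M3 S179
G1 X26.97 Y86.72 F2386
G1 X28.21 Y77.26
G1 X18.75 Y76.02
G1 X17.51 Y85.48
G0 X215.92 Y38.28
M3 S854
G1 X163.89 Y38.24 F934
G1 X103.97 Y43.62
G1 X36.17 Y54.41
G0 X74.76 Y69.67
M3 S179
G1 X68.45 Y66.75 F2386
G1 X62.23 Y69.86
G1 X60.79 Y76.66
G1 X65.20 Y82.03
G1 X72.15 Y81.92
G1 X76.40 Y76.43
G1 X74.76 Y69.67
M5
G0 X0.00 Y0.00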